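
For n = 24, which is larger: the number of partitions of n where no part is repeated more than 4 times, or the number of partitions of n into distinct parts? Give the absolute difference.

828

Partitions of 24 where no part is repeated more than 4 times: 950.
Partitions of 24 into distinct parts: 122.
|950 − 122| = 828.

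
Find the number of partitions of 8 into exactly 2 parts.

Listing the qualifying partitions of 8:
1, 7
2, 6
3, 5
4, 4

4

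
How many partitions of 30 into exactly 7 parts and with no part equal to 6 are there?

Direct enumeration gives 419 partitions.

419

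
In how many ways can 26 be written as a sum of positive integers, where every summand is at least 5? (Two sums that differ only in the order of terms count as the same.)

There are too many to list fully; the first 12 (by largest part) are:
26
5+21
6+20
7+19
8+18
9+17
10+16
5+5+16
11+15
5+6+15
12+14
5+7+14
…and 24 more, for 36 total.

36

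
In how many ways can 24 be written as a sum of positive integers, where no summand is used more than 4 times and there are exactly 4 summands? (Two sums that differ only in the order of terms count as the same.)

Direct enumeration gives 108 partitions.

108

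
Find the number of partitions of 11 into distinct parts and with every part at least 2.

7

Listing the qualifying partitions of 11:
11
9,2
8,3
7,4
6,5
6,3,2
5,4,2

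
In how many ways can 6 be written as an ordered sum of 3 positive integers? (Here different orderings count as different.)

By stars and bars with positive parts, the count is C(5,2) = 10.

10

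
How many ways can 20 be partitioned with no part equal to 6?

Enumerating by decreasing first part gives 492 partitions in all.

492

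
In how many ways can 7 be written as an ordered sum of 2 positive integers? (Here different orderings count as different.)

By stars and bars with positive parts, the count is C(6,1) = 6.

6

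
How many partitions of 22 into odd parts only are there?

Counting exhaustively, 89 partitions satisfy the conditions.

89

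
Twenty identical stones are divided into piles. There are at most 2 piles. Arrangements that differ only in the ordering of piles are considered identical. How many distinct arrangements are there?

11

The partitions of 20 that satisfy the conditions:
20
1, 19
2, 18
3, 17
4, 16
5, 15
6, 14
7, 13
8, 12
9, 11
10, 10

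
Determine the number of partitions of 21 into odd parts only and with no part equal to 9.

61

A partial list (first 12 by largest part):
21
19+1+1
17+3+1
17+1+1+1+1
15+5+1
15+3+3
15+3+1+1+1
15+1+1+1+1+1+1
13+7+1
13+5+3
13+5+1+1+1
13+3+3+1+1
…and 49 more, for 61 total.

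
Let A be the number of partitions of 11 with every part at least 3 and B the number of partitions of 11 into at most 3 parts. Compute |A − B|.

10

Partitions of 11 with every part at least 3: 6.
Partitions of 11 into at most 3 parts: 16.
|6 − 16| = 10.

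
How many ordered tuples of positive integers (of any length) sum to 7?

Each of the 6 gaps between 7 units is either a break or not: 2^6 = 64.

64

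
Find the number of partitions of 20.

627

A full systematic count gives 627.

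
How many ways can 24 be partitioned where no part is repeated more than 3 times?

Counting exhaustively, 722 partitions satisfy the conditions.

722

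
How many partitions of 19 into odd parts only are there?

54

There are too many to list fully; the first 12 (by largest part) are:
19
17+1+1
15+3+1
15+1+1+1+1
13+5+1
13+3+3
13+3+1+1+1
13+1+1+1+1+1+1
11+7+1
11+5+3
11+5+1+1+1
11+3+3+1+1
…and 42 more, for 54 total.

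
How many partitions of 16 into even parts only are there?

22

Enumerating:
16
2, 14
4, 12
2, 2, 12
6, 10
2, 4, 10
2, 2, 2, 10
8, 8
2, 6, 8
4, 4, 8
2, 2, 4, 8
2, 2, 2, 2, 8
4, 6, 6
2, 2, 6, 6
2, 4, 4, 6
2, 2, 2, 4, 6
2, 2, 2, 2, 2, 6
4, 4, 4, 4
2, 2, 4, 4, 4
2, 2, 2, 2, 4, 4
2, 2, 2, 2, 2, 2, 4
2, 2, 2, 2, 2, 2, 2, 2
Counting gives 22.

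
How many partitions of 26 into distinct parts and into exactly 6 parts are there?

They are:
11, 5, 4, 3, 2, 1
10, 6, 4, 3, 2, 1
9, 7, 4, 3, 2, 1
9, 6, 5, 3, 2, 1
8, 7, 5, 3, 2, 1
8, 6, 5, 4, 2, 1
7, 6, 5, 4, 3, 1
Counting gives 7.

7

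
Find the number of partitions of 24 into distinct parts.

122

Systematic enumeration (by largest part, then next-largest, …) yields 122.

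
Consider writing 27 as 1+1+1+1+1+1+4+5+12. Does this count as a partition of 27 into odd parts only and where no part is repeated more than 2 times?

No

The parts sum to 27, and the condition 'every summand is odd' is violated.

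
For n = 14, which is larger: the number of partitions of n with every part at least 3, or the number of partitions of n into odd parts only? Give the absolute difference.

9

Partitions of 14 with every part at least 3: 13.
Partitions of 14 into odd parts only: 22.
|13 − 22| = 9.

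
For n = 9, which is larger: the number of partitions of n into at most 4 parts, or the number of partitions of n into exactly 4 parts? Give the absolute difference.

Partitions of 9 into at most 4 parts: 18.
Partitions of 9 into exactly 4 parts: 6.
|18 − 6| = 12.

12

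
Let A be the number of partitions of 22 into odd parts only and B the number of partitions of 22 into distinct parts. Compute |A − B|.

0

Partitions of 22 into odd parts only: 89.
Partitions of 22 into distinct parts: 89.
|89 − 89| = 0.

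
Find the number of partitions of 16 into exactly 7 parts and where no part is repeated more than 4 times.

Listing the qualifying partitions of 16:
8 + 2 + 2 + 1 + 1 + 1 + 1
7 + 3 + 2 + 1 + 1 + 1 + 1
7 + 2 + 2 + 2 + 1 + 1 + 1
6 + 4 + 2 + 1 + 1 + 1 + 1
6 + 3 + 3 + 1 + 1 + 1 + 1
6 + 3 + 2 + 2 + 1 + 1 + 1
6 + 2 + 2 + 2 + 2 + 1 + 1
5 + 5 + 2 + 1 + 1 + 1 + 1
5 + 4 + 3 + 1 + 1 + 1 + 1
5 + 4 + 2 + 2 + 1 + 1 + 1
5 + 3 + 3 + 2 + 1 + 1 + 1
5 + 3 + 2 + 2 + 2 + 1 + 1
4 + 4 + 4 + 1 + 1 + 1 + 1
4 + 4 + 3 + 2 + 1 + 1 + 1
4 + 4 + 2 + 2 + 2 + 1 + 1
4 + 3 + 3 + 3 + 1 + 1 + 1
4 + 3 + 3 + 2 + 2 + 1 + 1
4 + 3 + 2 + 2 + 2 + 2 + 1
3 + 3 + 3 + 3 + 2 + 1 + 1
3 + 3 + 3 + 2 + 2 + 2 + 1

20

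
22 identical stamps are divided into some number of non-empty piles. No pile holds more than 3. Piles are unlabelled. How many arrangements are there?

52

A partial list (first 12 by largest part):
1,3,3,3,3,3,3,3
2,2,3,3,3,3,3,3
1,1,2,3,3,3,3,3,3
1,1,1,1,3,3,3,3,3,3
1,2,2,2,3,3,3,3,3
1,1,1,2,2,3,3,3,3,3
1,1,1,1,1,2,3,3,3,3,3
1,1,1,1,1,1,1,3,3,3,3,3
2,2,2,2,2,3,3,3,3
1,1,2,2,2,2,3,3,3,3
1,1,1,1,2,2,2,3,3,3,3
1,1,1,1,1,1,2,2,3,3,3,3
…and 40 more, for 52 total.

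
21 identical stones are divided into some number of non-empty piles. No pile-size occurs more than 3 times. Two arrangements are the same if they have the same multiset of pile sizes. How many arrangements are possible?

There are 395 such partitions.

395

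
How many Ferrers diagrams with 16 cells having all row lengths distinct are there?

32

A partial list (first 12 by largest part):
16
15+1
14+2
13+3
13+2+1
12+4
12+3+1
11+5
11+4+1
11+3+2
10+6
10+5+1
…and 20 more, for 32 total.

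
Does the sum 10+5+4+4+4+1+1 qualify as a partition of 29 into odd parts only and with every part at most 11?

The parts sum to 29, and the condition 'every summand is odd' is violated.

No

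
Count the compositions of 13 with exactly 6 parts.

Place 5 bars in the 12 internal gaps of a row of 13 dots: C(12,5) = 792.

792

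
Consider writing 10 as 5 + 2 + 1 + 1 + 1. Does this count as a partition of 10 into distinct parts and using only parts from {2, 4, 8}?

No

The parts sum to 10, and the condition 'all summands are distinct' is violated.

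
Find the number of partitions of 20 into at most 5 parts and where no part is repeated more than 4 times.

191

There are 191 such partitions.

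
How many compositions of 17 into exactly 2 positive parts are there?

16

A composition of 17 into 2 positive parts is chosen by placing 1 dividers among the 16 gaps between 17 units: C(16,1) = 16.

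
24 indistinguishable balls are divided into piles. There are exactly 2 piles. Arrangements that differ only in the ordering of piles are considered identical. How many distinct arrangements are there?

12

The partitions of 24 that satisfy the conditions:
1, 23
2, 22
3, 21
4, 20
5, 19
6, 18
7, 17
8, 16
9, 15
10, 14
11, 13
12, 12
That's 12 in total.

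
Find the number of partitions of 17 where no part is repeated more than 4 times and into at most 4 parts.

72

Counting exhaustively, 72 partitions satisfy the conditions.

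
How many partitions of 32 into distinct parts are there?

390

Direct enumeration gives 390 partitions.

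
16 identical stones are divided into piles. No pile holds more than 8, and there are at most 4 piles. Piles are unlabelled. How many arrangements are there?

33

A partial list (first 12 by largest part):
8, 8
8, 7, 1
8, 6, 2
8, 6, 1, 1
8, 5, 3
8, 5, 2, 1
8, 4, 4
8, 4, 3, 1
8, 4, 2, 2
8, 3, 3, 2
7, 7, 2
7, 7, 1, 1
…and 21 more, for 33 total.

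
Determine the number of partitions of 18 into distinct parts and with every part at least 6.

4

Enumerating:
18
12+6
11+7
10+8
Counting gives 4.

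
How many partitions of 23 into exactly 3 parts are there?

44

There are too many to list fully; the first 12 (by largest part) are:
21, 1, 1
20, 2, 1
19, 3, 1
19, 2, 2
18, 4, 1
18, 3, 2
17, 5, 1
17, 4, 2
17, 3, 3
16, 6, 1
16, 5, 2
16, 4, 3
…and 32 more, for 44 total.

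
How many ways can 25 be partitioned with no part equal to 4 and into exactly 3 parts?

42

A partial list (first 12 by largest part):
23 + 1 + 1
22 + 2 + 1
21 + 3 + 1
21 + 2 + 2
20 + 3 + 2
19 + 5 + 1
19 + 3 + 3
18 + 6 + 1
18 + 5 + 2
17 + 7 + 1
17 + 6 + 2
17 + 5 + 3
…and 30 more, for 42 total.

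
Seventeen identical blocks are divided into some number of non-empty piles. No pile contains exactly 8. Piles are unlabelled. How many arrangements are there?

Counting exhaustively, 267 partitions satisfy the conditions.

267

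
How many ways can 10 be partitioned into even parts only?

7

The partitions of 10 that satisfy the conditions:
10
8, 2
6, 4
6, 2, 2
4, 4, 2
4, 2, 2, 2
2, 2, 2, 2, 2
Counting gives 7.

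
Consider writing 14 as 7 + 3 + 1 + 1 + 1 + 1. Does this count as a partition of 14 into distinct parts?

No

The parts sum to 14, and the condition 'all summands are distinct' is violated.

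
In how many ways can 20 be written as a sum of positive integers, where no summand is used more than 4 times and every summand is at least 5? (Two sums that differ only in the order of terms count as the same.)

13

Listing the qualifying partitions of 20:
20
15,5
14,6
13,7
12,8
11,9
10,10
10,5,5
9,6,5
8,7,5
8,6,6
7,7,6
5,5,5,5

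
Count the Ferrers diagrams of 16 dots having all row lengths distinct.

There are too many to list fully; the first 12 (by largest part) are:
16
1+15
2+14
3+13
1+2+13
4+12
1+3+12
5+11
1+4+11
2+3+11
6+10
1+5+10
…and 20 more, for 32 total.

32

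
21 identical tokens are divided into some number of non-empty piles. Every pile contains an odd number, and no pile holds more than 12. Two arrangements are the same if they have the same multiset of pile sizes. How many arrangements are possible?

There are too many to list fully; the first 12 (by largest part) are:
11 + 9 + 1
11 + 7 + 3
11 + 7 + 1 + 1 + 1
11 + 5 + 5
11 + 5 + 3 + 1 + 1
11 + 5 + 1 + 1 + 1 + 1 + 1
11 + 3 + 3 + 3 + 1
11 + 3 + 3 + 1 + 1 + 1 + 1
11 + 3 + 1 + 1 + 1 + 1 + 1 + 1 + 1
11 + 1 + 1 + 1 + 1 + 1 + 1 + 1 + 1 + 1 + 1
9 + 9 + 3
9 + 9 + 1 + 1 + 1
…and 50 more, for 62 total.

62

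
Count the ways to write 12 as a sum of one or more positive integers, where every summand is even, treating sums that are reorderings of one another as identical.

11

They are:
12
10 + 2
8 + 4
8 + 2 + 2
6 + 6
6 + 4 + 2
6 + 2 + 2 + 2
4 + 4 + 4
4 + 4 + 2 + 2
4 + 2 + 2 + 2 + 2
2 + 2 + 2 + 2 + 2 + 2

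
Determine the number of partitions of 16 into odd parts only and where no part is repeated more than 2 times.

10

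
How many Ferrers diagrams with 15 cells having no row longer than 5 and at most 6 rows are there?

A partial list (first 12 by largest part):
5 + 5 + 5
5 + 5 + 4 + 1
5 + 5 + 3 + 2
5 + 5 + 3 + 1 + 1
5 + 5 + 2 + 2 + 1
5 + 5 + 2 + 1 + 1 + 1
5 + 4 + 4 + 2
5 + 4 + 4 + 1 + 1
5 + 4 + 3 + 3
5 + 4 + 3 + 2 + 1
5 + 4 + 3 + 1 + 1 + 1
5 + 4 + 2 + 2 + 2
…and 20 more, for 32 total.

32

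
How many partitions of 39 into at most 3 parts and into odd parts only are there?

38

A partial list (first 12 by largest part):
39
37,1,1
35,3,1
33,5,1
33,3,3
31,7,1
31,5,3
29,9,1
29,7,3
29,5,5
27,11,1
27,9,3
…and 26 more, for 38 total.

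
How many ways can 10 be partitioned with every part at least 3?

The partitions of 10 that satisfy the conditions:
10
7,3
6,4
5,5
4,3,3

5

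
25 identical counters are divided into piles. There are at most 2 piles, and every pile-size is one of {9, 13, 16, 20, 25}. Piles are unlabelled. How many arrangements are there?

2

The partitions of 25 that satisfy the conditions:
25
16,9
That's 2 in total.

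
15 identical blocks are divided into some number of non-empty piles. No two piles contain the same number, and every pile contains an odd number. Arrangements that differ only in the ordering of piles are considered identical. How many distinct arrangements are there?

4

The partitions of 15 that satisfy the conditions:
15
11+3+1
9+5+1
7+5+3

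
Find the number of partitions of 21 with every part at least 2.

165

Enumerating by decreasing first part gives 165 partitions in all.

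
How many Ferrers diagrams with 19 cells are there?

490

There are 490 such partitions.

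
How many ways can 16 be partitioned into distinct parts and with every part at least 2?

17

Enumerating:
16
14, 2
13, 3
12, 4
11, 5
11, 3, 2
10, 6
10, 4, 2
9, 7
9, 5, 2
9, 4, 3
8, 6, 2
8, 5, 3
7, 6, 3
7, 5, 4
7, 4, 3, 2
6, 5, 3, 2
Counting gives 17.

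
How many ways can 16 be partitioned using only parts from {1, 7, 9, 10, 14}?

7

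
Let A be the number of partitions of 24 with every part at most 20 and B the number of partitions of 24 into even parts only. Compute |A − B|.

Partitions of 24 with every part at most 20: 1568.
Partitions of 24 into even parts only: 77.
|1568 − 77| = 1491.

1491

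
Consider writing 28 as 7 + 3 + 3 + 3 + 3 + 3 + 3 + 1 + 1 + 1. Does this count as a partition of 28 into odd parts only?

Yes

The parts sum to 28, and the condition 'every summand is odd' holds.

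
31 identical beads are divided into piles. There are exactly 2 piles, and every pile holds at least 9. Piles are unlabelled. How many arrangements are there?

Listing the qualifying partitions of 31:
22, 9
21, 10
20, 11
19, 12
18, 13
17, 14
16, 15
That's 7 in total.

7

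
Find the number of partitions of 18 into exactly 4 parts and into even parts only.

Listing the qualifying partitions of 18:
12, 2, 2, 2
10, 4, 2, 2
8, 6, 2, 2
8, 4, 4, 2
6, 6, 4, 2
6, 4, 4, 4

6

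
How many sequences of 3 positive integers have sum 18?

Equivalently, choose which 2 of the 17 gaps become plus signs: C(17,2) = 136.

136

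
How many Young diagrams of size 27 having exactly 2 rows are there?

13

Listing the qualifying partitions of 27:
1+26
2+25
3+24
4+23
5+22
6+21
7+20
8+19
9+18
10+17
11+16
12+15
13+14
Counting gives 13.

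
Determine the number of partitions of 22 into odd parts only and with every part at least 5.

Enumerating:
17 + 5
15 + 7
13 + 9
11 + 11
7 + 5 + 5 + 5

5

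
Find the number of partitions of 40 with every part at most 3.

154

Enumerating by decreasing first part gives 154 partitions in all.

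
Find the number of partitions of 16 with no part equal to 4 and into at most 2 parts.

They are:
16
1 + 15
2 + 14
3 + 13
5 + 11
6 + 10
7 + 9
8 + 8
That's 8 in total.

8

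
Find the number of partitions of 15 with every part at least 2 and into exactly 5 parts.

Enumerating:
7, 2, 2, 2, 2
6, 3, 2, 2, 2
5, 4, 2, 2, 2
5, 3, 3, 2, 2
4, 4, 3, 2, 2
4, 3, 3, 3, 2
3, 3, 3, 3, 3
Counting gives 7.

7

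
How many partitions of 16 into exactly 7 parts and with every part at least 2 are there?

Enumerating:
4,2,2,2,2,2,2
3,3,2,2,2,2,2
Counting gives 2.

2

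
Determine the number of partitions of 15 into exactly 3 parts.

They are:
13,1,1
12,2,1
11,3,1
11,2,2
10,4,1
10,3,2
9,5,1
9,4,2
9,3,3
8,6,1
8,5,2
8,4,3
7,7,1
7,6,2
7,5,3
7,4,4
6,6,3
6,5,4
5,5,5

19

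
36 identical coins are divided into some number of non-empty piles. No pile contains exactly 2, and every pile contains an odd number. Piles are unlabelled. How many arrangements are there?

Counting exhaustively, 668 partitions satisfy the conditions.

668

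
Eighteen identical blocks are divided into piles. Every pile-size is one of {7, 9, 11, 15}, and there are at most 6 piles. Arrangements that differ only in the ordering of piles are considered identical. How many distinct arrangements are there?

2

The partitions of 18 that satisfy the conditions:
11 + 7
9 + 9
That's 2 in total.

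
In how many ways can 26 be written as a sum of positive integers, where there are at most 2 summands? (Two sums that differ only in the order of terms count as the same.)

14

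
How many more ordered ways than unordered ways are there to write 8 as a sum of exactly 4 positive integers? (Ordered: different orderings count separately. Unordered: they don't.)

30

Ordered (compositions into 4 parts): C(7,3) = 35.
Unordered (partitions into 4 parts): 5.
Difference: 35 − 5 = 30.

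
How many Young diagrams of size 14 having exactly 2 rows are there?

Enumerating:
13,1
12,2
11,3
10,4
9,5
8,6
7,7

7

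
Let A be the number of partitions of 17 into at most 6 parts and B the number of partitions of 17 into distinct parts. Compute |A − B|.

Partitions of 17 into at most 6 parts: 163.
Partitions of 17 into distinct parts: 38.
|163 − 38| = 125.

125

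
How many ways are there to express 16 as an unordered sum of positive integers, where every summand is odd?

32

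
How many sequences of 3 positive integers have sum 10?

Place 2 bars in the 9 internal gaps of a row of 10 dots: C(9,2) = 36.

36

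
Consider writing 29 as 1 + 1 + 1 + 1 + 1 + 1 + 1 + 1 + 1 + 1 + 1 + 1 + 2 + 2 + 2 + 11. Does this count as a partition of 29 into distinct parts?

No

The parts sum to 29, and the condition 'all summands are distinct' is violated.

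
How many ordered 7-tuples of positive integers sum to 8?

By stars and bars with positive parts, the count is C(7,6) = 7.

7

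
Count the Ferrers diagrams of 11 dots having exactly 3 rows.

10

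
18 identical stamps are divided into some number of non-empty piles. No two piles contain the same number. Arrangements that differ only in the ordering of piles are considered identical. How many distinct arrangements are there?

46

There are too many to list fully; the first 12 (by largest part) are:
18
17 + 1
16 + 2
15 + 3
15 + 2 + 1
14 + 4
14 + 3 + 1
13 + 5
13 + 4 + 1
13 + 3 + 2
12 + 6
12 + 5 + 1
…and 34 more, for 46 total.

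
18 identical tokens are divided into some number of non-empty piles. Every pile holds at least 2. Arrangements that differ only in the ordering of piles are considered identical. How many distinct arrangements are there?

88

A full systematic count gives 88.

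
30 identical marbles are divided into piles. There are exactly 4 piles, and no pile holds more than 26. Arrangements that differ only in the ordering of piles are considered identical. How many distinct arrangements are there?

205

Enumerating by decreasing first part gives 205 partitions in all.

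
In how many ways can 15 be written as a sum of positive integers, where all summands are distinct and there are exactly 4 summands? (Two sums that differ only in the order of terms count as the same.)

6

They are:
9, 3, 2, 1
8, 4, 2, 1
7, 5, 2, 1
7, 4, 3, 1
6, 5, 3, 1
6, 4, 3, 2
Counting gives 6.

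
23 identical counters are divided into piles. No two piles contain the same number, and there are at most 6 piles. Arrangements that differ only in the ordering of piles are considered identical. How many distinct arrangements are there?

104

Direct enumeration gives 104 partitions.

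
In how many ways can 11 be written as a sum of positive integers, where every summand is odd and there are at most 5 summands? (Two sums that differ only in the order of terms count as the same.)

They are:
11
9,1,1
7,3,1
7,1,1,1,1
5,5,1
5,3,3
5,3,1,1,1
3,3,3,1,1
Counting gives 8.

8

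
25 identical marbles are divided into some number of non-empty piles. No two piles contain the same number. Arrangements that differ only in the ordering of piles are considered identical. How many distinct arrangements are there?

142

There are 142 such partitions.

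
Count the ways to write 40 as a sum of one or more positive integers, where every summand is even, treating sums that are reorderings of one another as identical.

A full systematic count gives 627.

627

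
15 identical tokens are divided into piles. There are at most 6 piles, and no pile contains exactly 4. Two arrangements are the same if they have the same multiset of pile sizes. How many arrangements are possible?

73

There are 73 such partitions.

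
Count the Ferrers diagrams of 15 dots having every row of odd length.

A partial list (first 12 by largest part):
15
1, 1, 13
1, 3, 11
1, 1, 1, 1, 11
1, 5, 9
3, 3, 9
1, 1, 1, 3, 9
1, 1, 1, 1, 1, 1, 9
1, 7, 7
3, 5, 7
1, 1, 1, 5, 7
1, 1, 3, 3, 7
…and 15 more, for 27 total.

27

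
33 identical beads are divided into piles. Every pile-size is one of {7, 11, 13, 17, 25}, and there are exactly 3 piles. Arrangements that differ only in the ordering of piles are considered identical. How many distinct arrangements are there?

2

Listing the qualifying partitions of 33:
13 + 13 + 7
11 + 11 + 11
Counting gives 2.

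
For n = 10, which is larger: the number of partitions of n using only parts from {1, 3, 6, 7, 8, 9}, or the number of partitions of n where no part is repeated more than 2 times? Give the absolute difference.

Partitions of 10 using only parts from {1, 3, 6, 7, 8, 9}: 10.
Partitions of 10 where no part is repeated more than 2 times: 22.
|10 − 22| = 12.

12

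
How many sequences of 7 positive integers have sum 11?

Place 6 bars in the 10 internal gaps of a row of 11 dots: C(10,6) = 210.

210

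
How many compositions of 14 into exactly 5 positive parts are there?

Place 4 bars in the 13 internal gaps of a row of 14 dots: C(13,4) = 715.

715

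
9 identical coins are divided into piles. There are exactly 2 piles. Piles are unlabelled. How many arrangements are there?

4

Enumerating:
8+1
7+2
6+3
5+4
Counting gives 4.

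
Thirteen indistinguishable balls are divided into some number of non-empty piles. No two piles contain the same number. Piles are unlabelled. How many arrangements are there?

18

They are:
13
12+1
11+2
10+3
10+2+1
9+4
9+3+1
8+5
8+4+1
8+3+2
7+6
7+5+1
7+4+2
7+3+2+1
6+5+2
6+4+3
6+4+2+1
5+4+3+1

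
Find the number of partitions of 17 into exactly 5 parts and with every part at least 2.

13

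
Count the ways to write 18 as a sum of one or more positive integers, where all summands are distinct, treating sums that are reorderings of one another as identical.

46

There are too many to list fully; the first 12 (by largest part) are:
18
17 + 1
16 + 2
15 + 3
15 + 2 + 1
14 + 4
14 + 3 + 1
13 + 5
13 + 4 + 1
13 + 3 + 2
12 + 6
12 + 5 + 1
…and 34 more, for 46 total.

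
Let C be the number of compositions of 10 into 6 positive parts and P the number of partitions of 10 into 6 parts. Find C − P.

121

Compositions: C(9,5) = 126.
Unordered (partitions into 6 parts): 5.
Difference: 126 − 5 = 121.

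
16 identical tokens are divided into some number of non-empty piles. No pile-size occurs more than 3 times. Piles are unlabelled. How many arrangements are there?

Enumerating by decreasing first part gives 132 partitions in all.

132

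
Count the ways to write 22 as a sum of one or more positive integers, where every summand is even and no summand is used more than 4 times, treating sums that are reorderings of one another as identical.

44

There are too many to list fully; the first 12 (by largest part) are:
22
20+2
18+4
18+2+2
16+6
16+4+2
16+2+2+2
14+8
14+6+2
14+4+4
14+4+2+2
14+2+2+2+2
…and 32 more, for 44 total.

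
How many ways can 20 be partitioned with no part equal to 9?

571

A full systematic count gives 571.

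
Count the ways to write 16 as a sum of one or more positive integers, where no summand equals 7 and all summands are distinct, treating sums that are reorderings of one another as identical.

25

The partitions of 16 that satisfy the conditions:
16
15, 1
14, 2
13, 3
13, 2, 1
12, 4
12, 3, 1
11, 5
11, 4, 1
11, 3, 2
10, 6
10, 5, 1
10, 4, 2
10, 3, 2, 1
9, 6, 1
9, 5, 2
9, 4, 3
9, 4, 2, 1
8, 6, 2
8, 5, 3
8, 5, 2, 1
8, 4, 3, 1
6, 5, 4, 1
6, 5, 3, 2
6, 4, 3, 2, 1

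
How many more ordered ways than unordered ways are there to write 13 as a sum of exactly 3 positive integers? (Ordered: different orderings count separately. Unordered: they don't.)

Ordered (compositions into 3 parts): C(12,2) = 66.
Partitions of 13 into exactly 3 parts: 14.
Difference: 66 − 14 = 52.

52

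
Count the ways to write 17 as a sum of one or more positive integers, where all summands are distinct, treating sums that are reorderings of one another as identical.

38

A partial list (first 12 by largest part):
17
16,1
15,2
14,3
14,2,1
13,4
13,3,1
12,5
12,4,1
12,3,2
11,6
11,5,1
…and 26 more, for 38 total.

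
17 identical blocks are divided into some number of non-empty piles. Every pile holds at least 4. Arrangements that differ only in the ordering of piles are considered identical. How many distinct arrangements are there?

12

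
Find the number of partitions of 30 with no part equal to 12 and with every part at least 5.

61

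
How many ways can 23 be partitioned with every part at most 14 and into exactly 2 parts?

Enumerating:
9 + 14
10 + 13
11 + 12

3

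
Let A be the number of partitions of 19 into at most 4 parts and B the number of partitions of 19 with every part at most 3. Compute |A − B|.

Partitions of 19 into at most 4 parts: 94.
Partitions of 19 with every part at most 3: 40.
|94 − 40| = 54.

54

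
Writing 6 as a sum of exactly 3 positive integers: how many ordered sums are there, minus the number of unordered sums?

7

Ordered (compositions into 3 parts): C(5,2) = 10.
Unordered (partitions into 3 parts): 3.
Difference: 10 − 3 = 7.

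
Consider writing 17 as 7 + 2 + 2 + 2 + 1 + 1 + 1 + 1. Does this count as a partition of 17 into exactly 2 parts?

No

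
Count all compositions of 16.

Each of the 15 gaps between 16 units is either a break or not: 2^15 = 32768.

32768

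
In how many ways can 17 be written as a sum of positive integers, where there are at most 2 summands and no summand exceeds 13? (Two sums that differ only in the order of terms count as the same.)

They are:
13, 4
12, 5
11, 6
10, 7
9, 8
Counting gives 5.

5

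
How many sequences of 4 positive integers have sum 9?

A composition of 9 into 4 positive parts is chosen by placing 3 dividers among the 8 gaps between 9 units: C(8,3) = 56.

56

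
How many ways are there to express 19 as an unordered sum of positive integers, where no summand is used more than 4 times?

A full systematic count gives 325.

325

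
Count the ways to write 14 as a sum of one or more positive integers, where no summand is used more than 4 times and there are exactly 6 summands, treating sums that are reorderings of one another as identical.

Enumerating:
8+2+1+1+1+1
7+3+1+1+1+1
7+2+2+1+1+1
6+4+1+1+1+1
6+3+2+1+1+1
6+2+2+2+1+1
5+5+1+1+1+1
5+4+2+1+1+1
5+3+3+1+1+1
5+3+2+2+1+1
5+2+2+2+2+1
4+4+3+1+1+1
4+4+2+2+1+1
4+3+3+2+1+1
4+3+2+2+2+1
3+3+3+3+1+1
3+3+3+2+2+1
3+3+2+2+2+2

18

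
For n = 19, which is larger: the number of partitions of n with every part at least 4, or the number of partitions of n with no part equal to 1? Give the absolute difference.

87

Partitions of 19 with every part at least 4: 18.
Partitions of 19 with no part equal to 1: 105.
|18 − 105| = 87.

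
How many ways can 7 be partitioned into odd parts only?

Enumerating:
7
1, 1, 5
1, 3, 3
1, 1, 1, 1, 3
1, 1, 1, 1, 1, 1, 1

5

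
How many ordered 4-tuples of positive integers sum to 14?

Equivalently, choose which 3 of the 13 gaps become plus signs: C(13,3) = 286.

286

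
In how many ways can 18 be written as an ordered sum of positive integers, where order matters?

131072

There are 17 gaps and each independently is a cut or not, giving 2^17 = 131072.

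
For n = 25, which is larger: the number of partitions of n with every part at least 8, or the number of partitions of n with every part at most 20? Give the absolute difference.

Partitions of 25 with every part at least 8: 7.
Partitions of 25 with every part at most 20: 1946.
|7 − 1946| = 1939.

1939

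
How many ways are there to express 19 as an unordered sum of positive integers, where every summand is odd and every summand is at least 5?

3

Enumerating:
19
9+5+5
7+7+5
Counting gives 3.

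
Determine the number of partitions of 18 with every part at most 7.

A full systematic count gives 248.

248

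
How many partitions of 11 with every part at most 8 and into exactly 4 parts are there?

11

They are:
8, 1, 1, 1
7, 2, 1, 1
6, 3, 1, 1
6, 2, 2, 1
5, 4, 1, 1
5, 3, 2, 1
5, 2, 2, 2
4, 4, 2, 1
4, 3, 3, 1
4, 3, 2, 2
3, 3, 3, 2
Counting gives 11.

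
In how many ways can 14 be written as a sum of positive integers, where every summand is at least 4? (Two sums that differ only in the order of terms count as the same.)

Listing the qualifying partitions of 14:
14
10 + 4
9 + 5
8 + 6
7 + 7
6 + 4 + 4
5 + 5 + 4
That's 7 in total.

7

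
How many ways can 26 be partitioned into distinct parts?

165

A full systematic count gives 165.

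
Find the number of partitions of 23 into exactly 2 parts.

Listing the qualifying partitions of 23:
1+22
2+21
3+20
4+19
5+18
6+17
7+16
8+15
9+14
10+13
11+12

11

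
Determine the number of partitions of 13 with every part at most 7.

82

Systematic enumeration (by largest part, then next-largest, …) yields 82.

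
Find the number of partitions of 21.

A full systematic count gives 792.

792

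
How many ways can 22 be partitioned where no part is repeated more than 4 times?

There are 628 such partitions.

628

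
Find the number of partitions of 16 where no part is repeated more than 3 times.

132

Direct enumeration gives 132 partitions.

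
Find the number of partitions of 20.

Direct enumeration gives 627 partitions.

627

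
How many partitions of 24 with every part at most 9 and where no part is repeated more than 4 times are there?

Enumerating by decreasing first part gives 560 partitions in all.

560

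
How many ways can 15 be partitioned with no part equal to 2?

There are 75 such partitions.

75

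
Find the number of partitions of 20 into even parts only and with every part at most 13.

A partial list (first 12 by largest part):
8 + 12
2 + 6 + 12
4 + 4 + 12
2 + 2 + 4 + 12
2 + 2 + 2 + 2 + 12
10 + 10
2 + 8 + 10
4 + 6 + 10
2 + 2 + 6 + 10
2 + 4 + 4 + 10
2 + 2 + 2 + 4 + 10
2 + 2 + 2 + 2 + 2 + 10
…and 23 more, for 35 total.

35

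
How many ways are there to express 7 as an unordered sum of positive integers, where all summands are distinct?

5

Listing the qualifying partitions of 7:
7
6 + 1
5 + 2
4 + 3
4 + 2 + 1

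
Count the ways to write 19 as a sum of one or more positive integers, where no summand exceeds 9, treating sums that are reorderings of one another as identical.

393

A full systematic count gives 393.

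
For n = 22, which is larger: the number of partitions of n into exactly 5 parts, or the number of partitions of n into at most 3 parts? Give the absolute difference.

Partitions of 22 into exactly 5 parts: 119.
Partitions of 22 into at most 3 parts: 52.
|119 − 52| = 67.

67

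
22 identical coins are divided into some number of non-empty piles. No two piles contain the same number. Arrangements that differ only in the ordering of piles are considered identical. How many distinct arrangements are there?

89

Counting exhaustively, 89 partitions satisfy the conditions.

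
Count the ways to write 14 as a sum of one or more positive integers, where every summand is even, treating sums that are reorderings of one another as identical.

15

Enumerating:
14
12, 2
10, 4
10, 2, 2
8, 6
8, 4, 2
8, 2, 2, 2
6, 6, 2
6, 4, 4
6, 4, 2, 2
6, 2, 2, 2, 2
4, 4, 4, 2
4, 4, 2, 2, 2
4, 2, 2, 2, 2, 2
2, 2, 2, 2, 2, 2, 2
Counting gives 15.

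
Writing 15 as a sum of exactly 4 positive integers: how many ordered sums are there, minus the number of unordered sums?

Compositions: C(14,3) = 364.
Partitions of 15 into exactly 4 parts: 27.
Difference: 364 − 27 = 337.

337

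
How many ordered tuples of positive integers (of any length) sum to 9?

There are 8 gaps and each independently is a cut or not, giving 2^8 = 256.

256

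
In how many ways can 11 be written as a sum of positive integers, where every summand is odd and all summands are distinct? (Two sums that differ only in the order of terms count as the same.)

Listing the qualifying partitions of 11:
11
7,3,1
Counting gives 2.

2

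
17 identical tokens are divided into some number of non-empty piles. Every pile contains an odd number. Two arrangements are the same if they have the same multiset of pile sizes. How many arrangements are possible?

38

There are too many to list fully; the first 12 (by largest part) are:
17
15+1+1
13+3+1
13+1+1+1+1
11+5+1
11+3+3
11+3+1+1+1
11+1+1+1+1+1+1
9+7+1
9+5+3
9+5+1+1+1
9+3+3+1+1
…and 26 more, for 38 total.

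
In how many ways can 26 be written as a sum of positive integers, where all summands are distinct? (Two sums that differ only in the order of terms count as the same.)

Systematic enumeration (by largest part, then next-largest, …) yields 165.

165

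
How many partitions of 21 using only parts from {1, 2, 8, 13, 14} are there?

A partial list (first 12 by largest part):
14 + 2 + 2 + 2 + 1
14 + 2 + 2 + 1 + 1 + 1
14 + 2 + 1 + 1 + 1 + 1 + 1
14 + 1 + 1 + 1 + 1 + 1 + 1 + 1
13 + 8
13 + 2 + 2 + 2 + 2
13 + 2 + 2 + 2 + 1 + 1
13 + 2 + 2 + 1 + 1 + 1 + 1
13 + 2 + 1 + 1 + 1 + 1 + 1 + 1
13 + 1 + 1 + 1 + 1 + 1 + 1 + 1 + 1
8 + 8 + 2 + 2 + 1
8 + 8 + 2 + 1 + 1 + 1
…and 19 more, for 31 total.

31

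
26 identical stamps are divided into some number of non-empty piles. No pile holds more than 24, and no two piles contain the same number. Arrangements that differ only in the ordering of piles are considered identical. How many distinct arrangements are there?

163

Systematic enumeration (by largest part, then next-largest, …) yields 163.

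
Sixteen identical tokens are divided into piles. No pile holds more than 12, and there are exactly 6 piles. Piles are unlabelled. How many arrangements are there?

35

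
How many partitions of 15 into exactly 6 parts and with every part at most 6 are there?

19

Enumerating:
1+1+1+1+5+6
1+1+1+2+4+6
1+1+1+3+3+6
1+1+2+2+3+6
1+2+2+2+2+6
1+1+1+2+5+5
1+1+1+3+4+5
1+1+2+2+4+5
1+1+2+3+3+5
1+2+2+2+3+5
2+2+2+2+2+5
1+1+1+4+4+4
1+1+2+3+4+4
1+2+2+2+4+4
1+1+3+3+3+4
1+2+2+3+3+4
2+2+2+2+3+4
1+2+3+3+3+3
2+2+2+3+3+3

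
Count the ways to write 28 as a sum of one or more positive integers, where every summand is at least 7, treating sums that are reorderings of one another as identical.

18

They are:
28
21+7
20+8
19+9
18+10
17+11
16+12
15+13
14+14
14+7+7
13+8+7
12+9+7
12+8+8
11+10+7
11+9+8
10+10+8
10+9+9
7+7+7+7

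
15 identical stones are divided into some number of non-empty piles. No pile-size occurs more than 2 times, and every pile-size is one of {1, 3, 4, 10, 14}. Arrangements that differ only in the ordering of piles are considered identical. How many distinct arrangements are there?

4

Enumerating:
14, 1
10, 4, 1
10, 3, 1, 1
4, 4, 3, 3, 1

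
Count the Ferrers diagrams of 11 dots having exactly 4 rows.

11

The partitions of 11 that satisfy the conditions:
8,1,1,1
7,2,1,1
6,3,1,1
6,2,2,1
5,4,1,1
5,3,2,1
5,2,2,2
4,4,2,1
4,3,3,1
4,3,2,2
3,3,3,2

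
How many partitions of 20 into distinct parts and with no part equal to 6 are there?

There are too many to list fully; the first 12 (by largest part) are:
20
19 + 1
18 + 2
17 + 3
17 + 2 + 1
16 + 4
16 + 3 + 1
15 + 5
15 + 4 + 1
15 + 3 + 2
14 + 5 + 1
14 + 4 + 2
…and 35 more, for 47 total.

47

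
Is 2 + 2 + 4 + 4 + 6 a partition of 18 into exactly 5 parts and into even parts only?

Yes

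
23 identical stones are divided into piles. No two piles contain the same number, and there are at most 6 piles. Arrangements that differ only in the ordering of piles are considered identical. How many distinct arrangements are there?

104

Enumerating by decreasing first part gives 104 partitions in all.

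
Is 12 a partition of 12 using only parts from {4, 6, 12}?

The parts sum to 12, and the condition 'each summand belongs to {4, 6, 12}' holds.

Yes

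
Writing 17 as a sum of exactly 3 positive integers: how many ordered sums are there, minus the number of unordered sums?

Ordered (compositions into 3 parts): C(16,2) = 120.
Unordered (partitions into 3 parts): 24.
Difference: 120 − 24 = 96.

96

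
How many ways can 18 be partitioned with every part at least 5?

They are:
18
13 + 5
12 + 6
11 + 7
10 + 8
9 + 9
8 + 5 + 5
7 + 6 + 5
6 + 6 + 6

9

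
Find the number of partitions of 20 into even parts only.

42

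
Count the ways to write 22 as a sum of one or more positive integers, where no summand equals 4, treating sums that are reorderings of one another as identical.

Enumerating by decreasing first part gives 617 partitions in all.

617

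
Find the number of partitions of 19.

Direct enumeration gives 490 partitions.

490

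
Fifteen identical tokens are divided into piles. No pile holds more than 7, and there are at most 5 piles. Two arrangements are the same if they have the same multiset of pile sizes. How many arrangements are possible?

46

There are too many to list fully; the first 12 (by largest part) are:
7,7,1
7,6,2
7,6,1,1
7,5,3
7,5,2,1
7,5,1,1,1
7,4,4
7,4,3,1
7,4,2,2
7,4,2,1,1
7,3,3,2
7,3,3,1,1
…and 34 more, for 46 total.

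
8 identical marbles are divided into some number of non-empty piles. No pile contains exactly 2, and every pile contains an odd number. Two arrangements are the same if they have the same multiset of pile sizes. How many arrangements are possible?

6

Listing the qualifying partitions of 8:
1 + 7
3 + 5
1 + 1 + 1 + 5
1 + 1 + 3 + 3
1 + 1 + 1 + 1 + 1 + 3
1 + 1 + 1 + 1 + 1 + 1 + 1 + 1
Counting gives 6.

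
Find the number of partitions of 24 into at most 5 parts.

333

Counting exhaustively, 333 partitions satisfy the conditions.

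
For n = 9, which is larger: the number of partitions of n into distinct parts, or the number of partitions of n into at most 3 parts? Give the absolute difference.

Partitions of 9 into distinct parts: 8.
Partitions of 9 into at most 3 parts: 12.
|8 − 12| = 4.

4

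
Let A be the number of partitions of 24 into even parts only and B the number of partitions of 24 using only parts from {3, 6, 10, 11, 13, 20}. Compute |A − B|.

70

Partitions of 24 into even parts only: 77.
Partitions of 24 using only parts from {3, 6, 10, 11, 13, 20}: 7.
|77 − 7| = 70.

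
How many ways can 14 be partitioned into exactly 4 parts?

23

The partitions of 14 that satisfy the conditions:
11, 1, 1, 1
10, 2, 1, 1
9, 3, 1, 1
9, 2, 2, 1
8, 4, 1, 1
8, 3, 2, 1
8, 2, 2, 2
7, 5, 1, 1
7, 4, 2, 1
7, 3, 3, 1
7, 3, 2, 2
6, 6, 1, 1
6, 5, 2, 1
6, 4, 3, 1
6, 4, 2, 2
6, 3, 3, 2
5, 5, 3, 1
5, 5, 2, 2
5, 4, 4, 1
5, 4, 3, 2
5, 3, 3, 3
4, 4, 4, 2
4, 4, 3, 3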